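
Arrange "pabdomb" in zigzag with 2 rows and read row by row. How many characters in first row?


Zigzag "pabdomb" into 2 rows:
Placing characters:
  'p' => row 0
  'a' => row 1
  'b' => row 0
  'd' => row 1
  'o' => row 0
  'm' => row 1
  'b' => row 0
Rows:
  Row 0: "pbob"
  Row 1: "adm"
First row length: 4

4


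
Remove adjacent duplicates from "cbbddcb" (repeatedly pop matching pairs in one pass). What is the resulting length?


Input: cbbddcb
Stack-based adjacent duplicate removal:
  Read 'c': push. Stack: c
  Read 'b': push. Stack: cb
  Read 'b': matches stack top 'b' => pop. Stack: c
  Read 'd': push. Stack: cd
  Read 'd': matches stack top 'd' => pop. Stack: c
  Read 'c': matches stack top 'c' => pop. Stack: (empty)
  Read 'b': push. Stack: b
Final stack: "b" (length 1)

1


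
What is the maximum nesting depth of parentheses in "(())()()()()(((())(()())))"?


Input: "(())()()()()(((())(()())))"
Tracking depth:
  Position 0 '(': depth becomes 1
  Position 1 '(': depth becomes 2
  Position 2 ')': depth becomes 1
  Position 3 ')': depth becomes 0
  Position 4 '(': depth becomes 1
  Position 5 ')': depth becomes 0
  Position 6 '(': depth becomes 1
  Position 7 ')': depth becomes 0
  Position 8 '(': depth becomes 1
  Position 9 ')': depth becomes 0
  Position 10 '(': depth becomes 1
  Position 11 ')': depth becomes 0
  Position 12 '(': depth becomes 1
  Position 13 '(': depth becomes 2
  Position 14 '(': depth becomes 3
  Position 15 '(': depth becomes 4
  Position 16 ')': depth becomes 3
  Position 17 ')': depth becomes 2
  Position 18 '(': depth becomes 3
  Position 19 '(': depth becomes 4
  Position 20 ')': depth becomes 3
  Position 21 '(': depth becomes 4
  Position 22 ')': depth becomes 3
  Position 23 ')': depth becomes 2
  Position 24 ')': depth becomes 1
  Position 25 ')': depth becomes 0
Maximum depth reached: 4

4


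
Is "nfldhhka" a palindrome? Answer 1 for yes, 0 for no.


Input: nfldhhka
Reversed: akhhdlfn
  Compare pos 0 ('n') with pos 7 ('a'): MISMATCH
  Compare pos 1 ('f') with pos 6 ('k'): MISMATCH
  Compare pos 2 ('l') with pos 5 ('h'): MISMATCH
  Compare pos 3 ('d') with pos 4 ('h'): MISMATCH
Result: not a palindrome

0


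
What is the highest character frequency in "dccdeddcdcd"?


Input: dccdeddcdcd
Character counts:
  'c': 4
  'd': 6
  'e': 1
Maximum frequency: 6

6


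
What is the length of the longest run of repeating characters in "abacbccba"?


Input: "abacbccba"
Scanning for longest run:
  Position 1 ('b'): new char, reset run to 1
  Position 2 ('a'): new char, reset run to 1
  Position 3 ('c'): new char, reset run to 1
  Position 4 ('b'): new char, reset run to 1
  Position 5 ('c'): new char, reset run to 1
  Position 6 ('c'): continues run of 'c', length=2
  Position 7 ('b'): new char, reset run to 1
  Position 8 ('a'): new char, reset run to 1
Longest run: 'c' with length 2

2


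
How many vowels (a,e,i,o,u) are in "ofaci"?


Input: ofaci
Checking each character:
  'o' at position 0: vowel (running total: 1)
  'f' at position 1: consonant
  'a' at position 2: vowel (running total: 2)
  'c' at position 3: consonant
  'i' at position 4: vowel (running total: 3)
Total vowels: 3

3


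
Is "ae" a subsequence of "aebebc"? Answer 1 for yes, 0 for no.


Check if "ae" is a subsequence of "aebebc"
Greedy scan:
  Position 0 ('a'): matches sub[0] = 'a'
  Position 1 ('e'): matches sub[1] = 'e'
  Position 2 ('b'): no match needed
  Position 3 ('e'): no match needed
  Position 4 ('b'): no match needed
  Position 5 ('c'): no match needed
All 2 characters matched => is a subsequence

1


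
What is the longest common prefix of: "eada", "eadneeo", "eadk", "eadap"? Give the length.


Words: eada, eadneeo, eadk, eadap
  Position 0: all 'e' => match
  Position 1: all 'a' => match
  Position 2: all 'd' => match
  Position 3: ('a', 'n', 'k', 'a') => mismatch, stop
LCP = "ead" (length 3)

3


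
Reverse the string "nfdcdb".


Input: nfdcdb
Reading characters right to left:
  Position 5: 'b'
  Position 4: 'd'
  Position 3: 'c'
  Position 2: 'd'
  Position 1: 'f'
  Position 0: 'n'
Reversed: bdcdfn

bdcdfn


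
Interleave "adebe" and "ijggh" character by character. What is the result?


Interleaving "adebe" and "ijggh":
  Position 0: 'a' from first, 'i' from second => "ai"
  Position 1: 'd' from first, 'j' from second => "dj"
  Position 2: 'e' from first, 'g' from second => "eg"
  Position 3: 'b' from first, 'g' from second => "bg"
  Position 4: 'e' from first, 'h' from second => "eh"
Result: aidjegbgeh

aidjegbgeh


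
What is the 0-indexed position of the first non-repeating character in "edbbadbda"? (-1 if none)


Input: edbbadbda
Character frequencies:
  'a': 2
  'b': 3
  'd': 3
  'e': 1
Scanning left to right for freq == 1:
  Position 0 ('e'): unique! => answer = 0

0


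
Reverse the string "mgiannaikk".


Input: mgiannaikk
Reading characters right to left:
  Position 9: 'k'
  Position 8: 'k'
  Position 7: 'i'
  Position 6: 'a'
  Position 5: 'n'
  Position 4: 'n'
  Position 3: 'a'
  Position 2: 'i'
  Position 1: 'g'
  Position 0: 'm'
Reversed: kkiannaigm

kkiannaigm


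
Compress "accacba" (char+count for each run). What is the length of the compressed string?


Input: accacba
Runs:
  'a' x 1 => "a1"
  'c' x 2 => "c2"
  'a' x 1 => "a1"
  'c' x 1 => "c1"
  'b' x 1 => "b1"
  'a' x 1 => "a1"
Compressed: "a1c2a1c1b1a1"
Compressed length: 12

12


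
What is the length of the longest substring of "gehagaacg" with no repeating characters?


Input: "gehagaacg"
Sliding window (track last position of each char):
  Position 0 ('g'): window [0,0] length 1 -- new best
  Position 1 ('e'): window [0,1] length 2 -- new best
  Position 2 ('h'): window [0,2] length 3 -- new best
  Position 3 ('a'): window [0,3] length 4 -- new best
  Position 4 ('g'): repeat (last at 0), move window start to 1
  Position 4 ('g'): window [1,4] length 4
  Position 5 ('a'): repeat (last at 3), move window start to 4
  Position 5 ('a'): window [4,5] length 2
  Position 6 ('a'): repeat (last at 5), move window start to 6
  Position 6 ('a'): window [6,6] length 1
  Position 7 ('c'): window [6,7] length 2
  Position 8 ('g'): window [6,8] length 3
Longest substring with no repeats: "geha" with length 4

4


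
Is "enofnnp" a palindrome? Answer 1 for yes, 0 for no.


Input: enofnnp
Reversed: pnnfone
  Compare pos 0 ('e') with pos 6 ('p'): MISMATCH
  Compare pos 1 ('n') with pos 5 ('n'): match
  Compare pos 2 ('o') with pos 4 ('n'): MISMATCH
Result: not a palindrome

0


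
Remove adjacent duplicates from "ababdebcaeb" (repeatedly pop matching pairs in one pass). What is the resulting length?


Input: ababdebcaeb
Stack-based adjacent duplicate removal:
  Read 'a': push. Stack: a
  Read 'b': push. Stack: ab
  Read 'a': push. Stack: aba
  Read 'b': push. Stack: abab
  Read 'd': push. Stack: ababd
  Read 'e': push. Stack: ababde
  Read 'b': push. Stack: ababdeb
  Read 'c': push. Stack: ababdebc
  Read 'a': push. Stack: ababdebca
  Read 'e': push. Stack: ababdebcae
  Read 'b': push. Stack: ababdebcaeb
Final stack: "ababdebcaeb" (length 11)

11


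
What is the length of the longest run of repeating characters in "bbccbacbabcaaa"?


Input: "bbccbacbabcaaa"
Scanning for longest run:
  Position 1 ('b'): continues run of 'b', length=2
  Position 2 ('c'): new char, reset run to 1
  Position 3 ('c'): continues run of 'c', length=2
  Position 4 ('b'): new char, reset run to 1
  Position 5 ('a'): new char, reset run to 1
  Position 6 ('c'): new char, reset run to 1
  Position 7 ('b'): new char, reset run to 1
  Position 8 ('a'): new char, reset run to 1
  Position 9 ('b'): new char, reset run to 1
  Position 10 ('c'): new char, reset run to 1
  Position 11 ('a'): new char, reset run to 1
  Position 12 ('a'): continues run of 'a', length=2
  Position 13 ('a'): continues run of 'a', length=3
Longest run: 'a' with length 3

3


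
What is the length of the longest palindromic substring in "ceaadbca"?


Input: "ceaadbca"
Checking substrings for palindromes:
  [2:4] "aa" (len 2) => palindrome
Longest palindromic substring: "aa" with length 2

2


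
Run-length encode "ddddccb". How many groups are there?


Input: ddddccb
Scanning for consecutive runs:
  Group 1: 'd' x 4 (positions 0-3)
  Group 2: 'c' x 2 (positions 4-5)
  Group 3: 'b' x 1 (positions 6-6)
Total groups: 3

3


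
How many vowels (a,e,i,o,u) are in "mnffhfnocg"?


Input: mnffhfnocg
Checking each character:
  'm' at position 0: consonant
  'n' at position 1: consonant
  'f' at position 2: consonant
  'f' at position 3: consonant
  'h' at position 4: consonant
  'f' at position 5: consonant
  'n' at position 6: consonant
  'o' at position 7: vowel (running total: 1)
  'c' at position 8: consonant
  'g' at position 9: consonant
Total vowels: 1

1


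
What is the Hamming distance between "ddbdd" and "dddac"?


Comparing "ddbdd" and "dddac" position by position:
  Position 0: 'd' vs 'd' => same
  Position 1: 'd' vs 'd' => same
  Position 2: 'b' vs 'd' => differ
  Position 3: 'd' vs 'a' => differ
  Position 4: 'd' vs 'c' => differ
Total differences (Hamming distance): 3

3


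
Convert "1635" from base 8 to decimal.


Input: "1635" in base 8
Positional expansion:
  Digit '1' (value 1) x 8^3 = 512
  Digit '6' (value 6) x 8^2 = 384
  Digit '3' (value 3) x 8^1 = 24
  Digit '5' (value 5) x 8^0 = 5
Sum = 925

925


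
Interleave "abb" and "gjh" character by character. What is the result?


Interleaving "abb" and "gjh":
  Position 0: 'a' from first, 'g' from second => "ag"
  Position 1: 'b' from first, 'j' from second => "bj"
  Position 2: 'b' from first, 'h' from second => "bh"
Result: agbjbh

agbjbh


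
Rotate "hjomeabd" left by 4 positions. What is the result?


Input: "hjomeabd", rotate left by 4
First 4 characters: "hjom"
Remaining characters: "eabd"
Concatenate remaining + first: "eabd" + "hjom" = "eabdhjom"

eabdhjom


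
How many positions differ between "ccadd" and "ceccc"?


Comparing "ccadd" and "ceccc" position by position:
  Position 0: 'c' vs 'c' => same
  Position 1: 'c' vs 'e' => DIFFER
  Position 2: 'a' vs 'c' => DIFFER
  Position 3: 'd' vs 'c' => DIFFER
  Position 4: 'd' vs 'c' => DIFFER
Positions that differ: 4

4


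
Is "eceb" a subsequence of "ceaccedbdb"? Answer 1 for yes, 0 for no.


Check if "eceb" is a subsequence of "ceaccedbdb"
Greedy scan:
  Position 0 ('c'): no match needed
  Position 1 ('e'): matches sub[0] = 'e'
  Position 2 ('a'): no match needed
  Position 3 ('c'): matches sub[1] = 'c'
  Position 4 ('c'): no match needed
  Position 5 ('e'): matches sub[2] = 'e'
  Position 6 ('d'): no match needed
  Position 7 ('b'): matches sub[3] = 'b'
  Position 8 ('d'): no match needed
  Position 9 ('b'): no match needed
All 4 characters matched => is a subsequence

1


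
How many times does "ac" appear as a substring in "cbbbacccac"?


Searching for "ac" in "cbbbacccac"
Scanning each position:
  Position 0: "cb" => no
  Position 1: "bb" => no
  Position 2: "bb" => no
  Position 3: "ba" => no
  Position 4: "ac" => MATCH
  Position 5: "cc" => no
  Position 6: "cc" => no
  Position 7: "ca" => no
  Position 8: "ac" => MATCH
Total occurrences: 2

2


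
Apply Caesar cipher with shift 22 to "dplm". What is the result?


Caesar cipher: shift "dplm" by 22
  'd' (pos 3) + 22 = pos 25 = 'z'
  'p' (pos 15) + 22 = pos 11 = 'l'
  'l' (pos 11) + 22 = pos 7 = 'h'
  'm' (pos 12) + 22 = pos 8 = 'i'
Result: zlhi

zlhi


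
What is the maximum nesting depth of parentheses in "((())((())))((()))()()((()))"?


Input: "((())((())))((()))()()((()))"
Tracking depth:
  Position 0 '(': depth becomes 1
  Position 1 '(': depth becomes 2
  Position 2 '(': depth becomes 3
  Position 3 ')': depth becomes 2
  Position 4 ')': depth becomes 1
  Position 5 '(': depth becomes 2
  Position 6 '(': depth becomes 3
  Position 7 '(': depth becomes 4
  Position 8 ')': depth becomes 3
  Position 9 ')': depth becomes 2
  Position 10 ')': depth becomes 1
  Position 11 ')': depth becomes 0
  Position 12 '(': depth becomes 1
  Position 13 '(': depth becomes 2
  Position 14 '(': depth becomes 3
  Position 15 ')': depth becomes 2
  Position 16 ')': depth becomes 1
  Position 17 ')': depth becomes 0
  Position 18 '(': depth becomes 1
  Position 19 ')': depth becomes 0
  Position 20 '(': depth becomes 1
  Position 21 ')': depth becomes 0
  Position 22 '(': depth becomes 1
  Position 23 '(': depth becomes 2
  Position 24 '(': depth becomes 3
  Position 25 ')': depth becomes 2
  Position 26 ')': depth becomes 1
  Position 27 ')': depth becomes 0
Maximum depth reached: 4

4


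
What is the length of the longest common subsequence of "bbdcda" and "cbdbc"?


LCS of "bbdcda" and "cbdbc"
DP table:
           c    b    d    b    c
      0    0    0    0    0    0
  b   0    0    1    1    1    1
  b   0    0    1    1    2    2
  d   0    0    1    2    2    2
  c   0    1    1    2    2    3
  d   0    1    1    2    2    3
  a   0    1    1    2    2    3
LCS length = dp[6][5] = 3

3


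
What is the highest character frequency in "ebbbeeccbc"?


Input: ebbbeeccbc
Character counts:
  'b': 4
  'c': 3
  'e': 3
Maximum frequency: 4

4


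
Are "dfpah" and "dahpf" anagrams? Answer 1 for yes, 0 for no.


Strings: "dfpah", "dahpf"
Sorted first:  adfhp
Sorted second: adfhp
Sorted forms match => anagrams

1


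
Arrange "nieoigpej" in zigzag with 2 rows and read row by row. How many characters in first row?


Zigzag "nieoigpej" into 2 rows:
Placing characters:
  'n' => row 0
  'i' => row 1
  'e' => row 0
  'o' => row 1
  'i' => row 0
  'g' => row 1
  'p' => row 0
  'e' => row 1
  'j' => row 0
Rows:
  Row 0: "neipj"
  Row 1: "ioge"
First row length: 5

5


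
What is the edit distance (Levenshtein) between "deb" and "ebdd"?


Computing edit distance: "deb" -> "ebdd"
DP table:
           e    b    d    d
      0    1    2    3    4
  d   1    1    2    2    3
  e   2    1    2    3    3
  b   3    2    1    2    3
Edit distance = dp[3][4] = 3

3


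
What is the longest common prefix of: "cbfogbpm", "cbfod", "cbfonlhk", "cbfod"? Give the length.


Words: cbfogbpm, cbfod, cbfonlhk, cbfod
  Position 0: all 'c' => match
  Position 1: all 'b' => match
  Position 2: all 'f' => match
  Position 3: all 'o' => match
  Position 4: ('g', 'd', 'n', 'd') => mismatch, stop
LCP = "cbfo" (length 4)

4


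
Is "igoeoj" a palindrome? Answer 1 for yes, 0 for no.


Input: igoeoj
Reversed: joeogi
  Compare pos 0 ('i') with pos 5 ('j'): MISMATCH
  Compare pos 1 ('g') with pos 4 ('o'): MISMATCH
  Compare pos 2 ('o') with pos 3 ('e'): MISMATCH
Result: not a palindrome

0


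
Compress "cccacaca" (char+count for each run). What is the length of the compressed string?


Input: cccacaca
Runs:
  'c' x 3 => "c3"
  'a' x 1 => "a1"
  'c' x 1 => "c1"
  'a' x 1 => "a1"
  'c' x 1 => "c1"
  'a' x 1 => "a1"
Compressed: "c3a1c1a1c1a1"
Compressed length: 12

12


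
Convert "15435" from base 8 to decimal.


Input: "15435" in base 8
Positional expansion:
  Digit '1' (value 1) x 8^4 = 4096
  Digit '5' (value 5) x 8^3 = 2560
  Digit '4' (value 4) x 8^2 = 256
  Digit '3' (value 3) x 8^1 = 24
  Digit '5' (value 5) x 8^0 = 5
Sum = 6941

6941


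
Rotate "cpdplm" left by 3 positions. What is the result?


Input: "cpdplm", rotate left by 3
First 3 characters: "cpd"
Remaining characters: "plm"
Concatenate remaining + first: "plm" + "cpd" = "plmcpd"

plmcpd


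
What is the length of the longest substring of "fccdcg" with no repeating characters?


Input: "fccdcg"
Sliding window (track last position of each char):
  Position 0 ('f'): window [0,0] length 1 -- new best
  Position 1 ('c'): window [0,1] length 2 -- new best
  Position 2 ('c'): repeat (last at 1), move window start to 2
  Position 2 ('c'): window [2,2] length 1
  Position 3 ('d'): window [2,3] length 2
  Position 4 ('c'): repeat (last at 2), move window start to 3
  Position 4 ('c'): window [3,4] length 2
  Position 5 ('g'): window [3,5] length 3 -- new best
Longest substring with no repeats: "dcg" with length 3

3


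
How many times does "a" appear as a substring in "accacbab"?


Searching for "a" in "accacbab"
Scanning each position:
  Position 0: "a" => MATCH
  Position 1: "c" => no
  Position 2: "c" => no
  Position 3: "a" => MATCH
  Position 4: "c" => no
  Position 5: "b" => no
  Position 6: "a" => MATCH
  Position 7: "b" => no
Total occurrences: 3

3


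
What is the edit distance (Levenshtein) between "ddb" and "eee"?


Computing edit distance: "ddb" -> "eee"
DP table:
           e    e    e
      0    1    2    3
  d   1    1    2    3
  d   2    2    2    3
  b   3    3    3    3
Edit distance = dp[3][3] = 3

3


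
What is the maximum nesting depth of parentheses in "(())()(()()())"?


Input: "(())()(()()())"
Tracking depth:
  Position 0 '(': depth becomes 1
  Position 1 '(': depth becomes 2
  Position 2 ')': depth becomes 1
  Position 3 ')': depth becomes 0
  Position 4 '(': depth becomes 1
  Position 5 ')': depth becomes 0
  Position 6 '(': depth becomes 1
  Position 7 '(': depth becomes 2
  Position 8 ')': depth becomes 1
  Position 9 '(': depth becomes 2
  Position 10 ')': depth becomes 1
  Position 11 '(': depth becomes 2
  Position 12 ')': depth becomes 1
  Position 13 ')': depth becomes 0
Maximum depth reached: 2

2


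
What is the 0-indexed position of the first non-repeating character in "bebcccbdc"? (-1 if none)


Input: bebcccbdc
Character frequencies:
  'b': 3
  'c': 4
  'd': 1
  'e': 1
Scanning left to right for freq == 1:
  Position 0 ('b'): freq=3, skip
  Position 1 ('e'): unique! => answer = 1

1


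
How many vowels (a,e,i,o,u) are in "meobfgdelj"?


Input: meobfgdelj
Checking each character:
  'm' at position 0: consonant
  'e' at position 1: vowel (running total: 1)
  'o' at position 2: vowel (running total: 2)
  'b' at position 3: consonant
  'f' at position 4: consonant
  'g' at position 5: consonant
  'd' at position 6: consonant
  'e' at position 7: vowel (running total: 3)
  'l' at position 8: consonant
  'j' at position 9: consonant
Total vowels: 3

3


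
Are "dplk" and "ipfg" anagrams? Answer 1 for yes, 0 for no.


Strings: "dplk", "ipfg"
Sorted first:  dklp
Sorted second: fgip
Differ at position 0: 'd' vs 'f' => not anagrams

0


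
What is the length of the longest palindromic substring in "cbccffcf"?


Input: "cbccffcf"
Checking substrings for palindromes:
  [3:7] "cffc" (len 4) => palindrome
  [0:3] "cbc" (len 3) => palindrome
  [5:8] "fcf" (len 3) => palindrome
  [2:4] "cc" (len 2) => palindrome
  [4:6] "ff" (len 2) => palindrome
Longest palindromic substring: "cffc" with length 4

4


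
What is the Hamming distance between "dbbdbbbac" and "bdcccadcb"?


Comparing "dbbdbbbac" and "bdcccadcb" position by position:
  Position 0: 'd' vs 'b' => differ
  Position 1: 'b' vs 'd' => differ
  Position 2: 'b' vs 'c' => differ
  Position 3: 'd' vs 'c' => differ
  Position 4: 'b' vs 'c' => differ
  Position 5: 'b' vs 'a' => differ
  Position 6: 'b' vs 'd' => differ
  Position 7: 'a' vs 'c' => differ
  Position 8: 'c' vs 'b' => differ
Total differences (Hamming distance): 9

9


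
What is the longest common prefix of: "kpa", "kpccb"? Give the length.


Words: kpa, kpccb
  Position 0: all 'k' => match
  Position 1: all 'p' => match
  Position 2: ('a', 'c') => mismatch, stop
LCP = "kp" (length 2)

2


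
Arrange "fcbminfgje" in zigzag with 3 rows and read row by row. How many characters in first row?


Zigzag "fcbminfgje" into 3 rows:
Placing characters:
  'f' => row 0
  'c' => row 1
  'b' => row 2
  'm' => row 1
  'i' => row 0
  'n' => row 1
  'f' => row 2
  'g' => row 1
  'j' => row 0
  'e' => row 1
Rows:
  Row 0: "fij"
  Row 1: "cmnge"
  Row 2: "bf"
First row length: 3

3


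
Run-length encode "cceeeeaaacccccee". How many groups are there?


Input: cceeeeaaacccccee
Scanning for consecutive runs:
  Group 1: 'c' x 2 (positions 0-1)
  Group 2: 'e' x 4 (positions 2-5)
  Group 3: 'a' x 3 (positions 6-8)
  Group 4: 'c' x 5 (positions 9-13)
  Group 5: 'e' x 2 (positions 14-15)
Total groups: 5

5


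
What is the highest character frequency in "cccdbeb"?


Input: cccdbeb
Character counts:
  'b': 2
  'c': 3
  'd': 1
  'e': 1
Maximum frequency: 3

3


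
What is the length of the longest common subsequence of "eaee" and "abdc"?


LCS of "eaee" and "abdc"
DP table:
           a    b    d    c
      0    0    0    0    0
  e   0    0    0    0    0
  a   0    1    1    1    1
  e   0    1    1    1    1
  e   0    1    1    1    1
LCS length = dp[4][4] = 1

1


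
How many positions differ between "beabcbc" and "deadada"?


Comparing "beabcbc" and "deadada" position by position:
  Position 0: 'b' vs 'd' => DIFFER
  Position 1: 'e' vs 'e' => same
  Position 2: 'a' vs 'a' => same
  Position 3: 'b' vs 'd' => DIFFER
  Position 4: 'c' vs 'a' => DIFFER
  Position 5: 'b' vs 'd' => DIFFER
  Position 6: 'c' vs 'a' => DIFFER
Positions that differ: 5

5


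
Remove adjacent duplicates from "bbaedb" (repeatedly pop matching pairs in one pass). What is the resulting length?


Input: bbaedb
Stack-based adjacent duplicate removal:
  Read 'b': push. Stack: b
  Read 'b': matches stack top 'b' => pop. Stack: (empty)
  Read 'a': push. Stack: a
  Read 'e': push. Stack: ae
  Read 'd': push. Stack: aed
  Read 'b': push. Stack: aedb
Final stack: "aedb" (length 4)

4


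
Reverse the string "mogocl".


Input: mogocl
Reading characters right to left:
  Position 5: 'l'
  Position 4: 'c'
  Position 3: 'o'
  Position 2: 'g'
  Position 1: 'o'
  Position 0: 'm'
Reversed: lcogom

lcogom


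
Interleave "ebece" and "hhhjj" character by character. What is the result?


Interleaving "ebece" and "hhhjj":
  Position 0: 'e' from first, 'h' from second => "eh"
  Position 1: 'b' from first, 'h' from second => "bh"
  Position 2: 'e' from first, 'h' from second => "eh"
  Position 3: 'c' from first, 'j' from second => "cj"
  Position 4: 'e' from first, 'j' from second => "ej"
Result: ehbhehcjej

ehbhehcjej


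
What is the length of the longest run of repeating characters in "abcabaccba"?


Input: "abcabaccba"
Scanning for longest run:
  Position 1 ('b'): new char, reset run to 1
  Position 2 ('c'): new char, reset run to 1
  Position 3 ('a'): new char, reset run to 1
  Position 4 ('b'): new char, reset run to 1
  Position 5 ('a'): new char, reset run to 1
  Position 6 ('c'): new char, reset run to 1
  Position 7 ('c'): continues run of 'c', length=2
  Position 8 ('b'): new char, reset run to 1
  Position 9 ('a'): new char, reset run to 1
Longest run: 'c' with length 2

2


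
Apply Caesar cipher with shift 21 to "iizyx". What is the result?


Caesar cipher: shift "iizyx" by 21
  'i' (pos 8) + 21 = pos 3 = 'd'
  'i' (pos 8) + 21 = pos 3 = 'd'
  'z' (pos 25) + 21 = pos 20 = 'u'
  'y' (pos 24) + 21 = pos 19 = 't'
  'x' (pos 23) + 21 = pos 18 = 's'
Result: dduts

dduts


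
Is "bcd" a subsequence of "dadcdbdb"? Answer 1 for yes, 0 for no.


Check if "bcd" is a subsequence of "dadcdbdb"
Greedy scan:
  Position 0 ('d'): no match needed
  Position 1 ('a'): no match needed
  Position 2 ('d'): no match needed
  Position 3 ('c'): no match needed
  Position 4 ('d'): no match needed
  Position 5 ('b'): matches sub[0] = 'b'
  Position 6 ('d'): no match needed
  Position 7 ('b'): no match needed
Only matched 1/3 characters => not a subsequence

0


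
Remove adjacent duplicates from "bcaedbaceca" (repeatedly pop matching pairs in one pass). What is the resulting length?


Input: bcaedbaceca
Stack-based adjacent duplicate removal:
  Read 'b': push. Stack: b
  Read 'c': push. Stack: bc
  Read 'a': push. Stack: bca
  Read 'e': push. Stack: bcae
  Read 'd': push. Stack: bcaed
  Read 'b': push. Stack: bcaedb
  Read 'a': push. Stack: bcaedba
  Read 'c': push. Stack: bcaedbac
  Read 'e': push. Stack: bcaedbace
  Read 'c': push. Stack: bcaedbacec
  Read 'a': push. Stack: bcaedbaceca
Final stack: "bcaedbaceca" (length 11)

11


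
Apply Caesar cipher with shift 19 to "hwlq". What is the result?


Caesar cipher: shift "hwlq" by 19
  'h' (pos 7) + 19 = pos 0 = 'a'
  'w' (pos 22) + 19 = pos 15 = 'p'
  'l' (pos 11) + 19 = pos 4 = 'e'
  'q' (pos 16) + 19 = pos 9 = 'j'
Result: apej

apej


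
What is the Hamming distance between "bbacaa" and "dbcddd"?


Comparing "bbacaa" and "dbcddd" position by position:
  Position 0: 'b' vs 'd' => differ
  Position 1: 'b' vs 'b' => same
  Position 2: 'a' vs 'c' => differ
  Position 3: 'c' vs 'd' => differ
  Position 4: 'a' vs 'd' => differ
  Position 5: 'a' vs 'd' => differ
Total differences (Hamming distance): 5

5


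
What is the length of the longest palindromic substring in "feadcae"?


Input: "feadcae"
Checking substrings for palindromes:
  No multi-char palindromic substrings found
Longest palindromic substring: "f" with length 1

1


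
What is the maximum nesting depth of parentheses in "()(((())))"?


Input: "()(((())))"
Tracking depth:
  Position 0 '(': depth becomes 1
  Position 1 ')': depth becomes 0
  Position 2 '(': depth becomes 1
  Position 3 '(': depth becomes 2
  Position 4 '(': depth becomes 3
  Position 5 '(': depth becomes 4
  Position 6 ')': depth becomes 3
  Position 7 ')': depth becomes 2
  Position 8 ')': depth becomes 1
  Position 9 ')': depth becomes 0
Maximum depth reached: 4

4


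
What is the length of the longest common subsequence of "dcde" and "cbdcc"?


LCS of "dcde" and "cbdcc"
DP table:
           c    b    d    c    c
      0    0    0    0    0    0
  d   0    0    0    1    1    1
  c   0    1    1    1    2    2
  d   0    1    1    2    2    2
  e   0    1    1    2    2    2
LCS length = dp[4][5] = 2

2


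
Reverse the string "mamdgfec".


Input: mamdgfec
Reading characters right to left:
  Position 7: 'c'
  Position 6: 'e'
  Position 5: 'f'
  Position 4: 'g'
  Position 3: 'd'
  Position 2: 'm'
  Position 1: 'a'
  Position 0: 'm'
Reversed: cefgdmam

cefgdmam


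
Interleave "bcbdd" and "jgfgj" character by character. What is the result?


Interleaving "bcbdd" and "jgfgj":
  Position 0: 'b' from first, 'j' from second => "bj"
  Position 1: 'c' from first, 'g' from second => "cg"
  Position 2: 'b' from first, 'f' from second => "bf"
  Position 3: 'd' from first, 'g' from second => "dg"
  Position 4: 'd' from first, 'j' from second => "dj"
Result: bjcgbfdgdj

bjcgbfdgdj


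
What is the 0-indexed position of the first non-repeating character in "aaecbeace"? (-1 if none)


Input: aaecbeace
Character frequencies:
  'a': 3
  'b': 1
  'c': 2
  'e': 3
Scanning left to right for freq == 1:
  Position 0 ('a'): freq=3, skip
  Position 1 ('a'): freq=3, skip
  Position 2 ('e'): freq=3, skip
  Position 3 ('c'): freq=2, skip
  Position 4 ('b'): unique! => answer = 4

4


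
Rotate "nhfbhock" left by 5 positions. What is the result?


Input: "nhfbhock", rotate left by 5
First 5 characters: "nhfbh"
Remaining characters: "ock"
Concatenate remaining + first: "ock" + "nhfbh" = "ocknhfbh"

ocknhfbh


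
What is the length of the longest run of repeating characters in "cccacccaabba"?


Input: "cccacccaabba"
Scanning for longest run:
  Position 1 ('c'): continues run of 'c', length=2
  Position 2 ('c'): continues run of 'c', length=3
  Position 3 ('a'): new char, reset run to 1
  Position 4 ('c'): new char, reset run to 1
  Position 5 ('c'): continues run of 'c', length=2
  Position 6 ('c'): continues run of 'c', length=3
  Position 7 ('a'): new char, reset run to 1
  Position 8 ('a'): continues run of 'a', length=2
  Position 9 ('b'): new char, reset run to 1
  Position 10 ('b'): continues run of 'b', length=2
  Position 11 ('a'): new char, reset run to 1
Longest run: 'c' with length 3

3


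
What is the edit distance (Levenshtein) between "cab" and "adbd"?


Computing edit distance: "cab" -> "adbd"
DP table:
           a    d    b    d
      0    1    2    3    4
  c   1    1    2    3    4
  a   2    1    2    3    4
  b   3    2    2    2    3
Edit distance = dp[3][4] = 3

3


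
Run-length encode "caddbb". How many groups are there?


Input: caddbb
Scanning for consecutive runs:
  Group 1: 'c' x 1 (positions 0-0)
  Group 2: 'a' x 1 (positions 1-1)
  Group 3: 'd' x 2 (positions 2-3)
  Group 4: 'b' x 2 (positions 4-5)
Total groups: 4

4


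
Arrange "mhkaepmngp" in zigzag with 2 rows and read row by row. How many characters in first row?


Zigzag "mhkaepmngp" into 2 rows:
Placing characters:
  'm' => row 0
  'h' => row 1
  'k' => row 0
  'a' => row 1
  'e' => row 0
  'p' => row 1
  'm' => row 0
  'n' => row 1
  'g' => row 0
  'p' => row 1
Rows:
  Row 0: "mkemg"
  Row 1: "hapnp"
First row length: 5

5


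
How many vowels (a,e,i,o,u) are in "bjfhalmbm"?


Input: bjfhalmbm
Checking each character:
  'b' at position 0: consonant
  'j' at position 1: consonant
  'f' at position 2: consonant
  'h' at position 3: consonant
  'a' at position 4: vowel (running total: 1)
  'l' at position 5: consonant
  'm' at position 6: consonant
  'b' at position 7: consonant
  'm' at position 8: consonant
Total vowels: 1

1


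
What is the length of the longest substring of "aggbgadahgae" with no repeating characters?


Input: "aggbgadahgae"
Sliding window (track last position of each char):
  Position 0 ('a'): window [0,0] length 1 -- new best
  Position 1 ('g'): window [0,1] length 2 -- new best
  Position 2 ('g'): repeat (last at 1), move window start to 2
  Position 2 ('g'): window [2,2] length 1
  Position 3 ('b'): window [2,3] length 2
  Position 4 ('g'): repeat (last at 2), move window start to 3
  Position 4 ('g'): window [3,4] length 2
  Position 5 ('a'): window [3,5] length 3 -- new best
  Position 6 ('d'): window [3,6] length 4 -- new best
  Position 7 ('a'): repeat (last at 5), move window start to 6
  Position 7 ('a'): window [6,7] length 2
  Position 8 ('h'): window [6,8] length 3
  Position 9 ('g'): window [6,9] length 4
  Position 10 ('a'): repeat (last at 7), move window start to 8
  Position 10 ('a'): window [8,10] length 3
  Position 11 ('e'): window [8,11] length 4
Longest substring with no repeats: "bgad" with length 4

4


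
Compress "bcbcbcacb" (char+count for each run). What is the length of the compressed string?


Input: bcbcbcacb
Runs:
  'b' x 1 => "b1"
  'c' x 1 => "c1"
  'b' x 1 => "b1"
  'c' x 1 => "c1"
  'b' x 1 => "b1"
  'c' x 1 => "c1"
  'a' x 1 => "a1"
  'c' x 1 => "c1"
  'b' x 1 => "b1"
Compressed: "b1c1b1c1b1c1a1c1b1"
Compressed length: 18

18


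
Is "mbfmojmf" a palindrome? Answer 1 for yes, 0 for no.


Input: mbfmojmf
Reversed: fmjomfbm
  Compare pos 0 ('m') with pos 7 ('f'): MISMATCH
  Compare pos 1 ('b') with pos 6 ('m'): MISMATCH
  Compare pos 2 ('f') with pos 5 ('j'): MISMATCH
  Compare pos 3 ('m') with pos 4 ('o'): MISMATCH
Result: not a palindrome

0


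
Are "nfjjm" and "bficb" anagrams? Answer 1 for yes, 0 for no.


Strings: "nfjjm", "bficb"
Sorted first:  fjjmn
Sorted second: bbcfi
Differ at position 0: 'f' vs 'b' => not anagrams

0


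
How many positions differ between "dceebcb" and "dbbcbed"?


Comparing "dceebcb" and "dbbcbed" position by position:
  Position 0: 'd' vs 'd' => same
  Position 1: 'c' vs 'b' => DIFFER
  Position 2: 'e' vs 'b' => DIFFER
  Position 3: 'e' vs 'c' => DIFFER
  Position 4: 'b' vs 'b' => same
  Position 5: 'c' vs 'e' => DIFFER
  Position 6: 'b' vs 'd' => DIFFER
Positions that differ: 5

5


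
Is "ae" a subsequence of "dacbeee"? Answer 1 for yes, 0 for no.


Check if "ae" is a subsequence of "dacbeee"
Greedy scan:
  Position 0 ('d'): no match needed
  Position 1 ('a'): matches sub[0] = 'a'
  Position 2 ('c'): no match needed
  Position 3 ('b'): no match needed
  Position 4 ('e'): matches sub[1] = 'e'
  Position 5 ('e'): no match needed
  Position 6 ('e'): no match needed
All 2 characters matched => is a subsequence

1


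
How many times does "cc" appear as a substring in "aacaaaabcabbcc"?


Searching for "cc" in "aacaaaabcabbcc"
Scanning each position:
  Position 0: "aa" => no
  Position 1: "ac" => no
  Position 2: "ca" => no
  Position 3: "aa" => no
  Position 4: "aa" => no
  Position 5: "aa" => no
  Position 6: "ab" => no
  Position 7: "bc" => no
  Position 8: "ca" => no
  Position 9: "ab" => no
  Position 10: "bb" => no
  Position 11: "bc" => no
  Position 12: "cc" => MATCH
Total occurrences: 1

1


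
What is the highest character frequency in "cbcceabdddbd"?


Input: cbcceabdddbd
Character counts:
  'a': 1
  'b': 3
  'c': 3
  'd': 4
  'e': 1
Maximum frequency: 4

4


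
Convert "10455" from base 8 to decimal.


Input: "10455" in base 8
Positional expansion:
  Digit '1' (value 1) x 8^4 = 4096
  Digit '0' (value 0) x 8^3 = 0
  Digit '4' (value 4) x 8^2 = 256
  Digit '5' (value 5) x 8^1 = 40
  Digit '5' (value 5) x 8^0 = 5
Sum = 4397

4397


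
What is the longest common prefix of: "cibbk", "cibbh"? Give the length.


Words: cibbk, cibbh
  Position 0: all 'c' => match
  Position 1: all 'i' => match
  Position 2: all 'b' => match
  Position 3: all 'b' => match
  Position 4: ('k', 'h') => mismatch, stop
LCP = "cibb" (length 4)

4


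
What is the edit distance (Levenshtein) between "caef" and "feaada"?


Computing edit distance: "caef" -> "feaada"
DP table:
           f    e    a    a    d    a
      0    1    2    3    4    5    6
  c   1    1    2    3    4    5    6
  a   2    2    2    2    3    4    5
  e   3    3    2    3    3    4    5
  f   4    3    3    3    4    4    5
Edit distance = dp[4][6] = 5

5


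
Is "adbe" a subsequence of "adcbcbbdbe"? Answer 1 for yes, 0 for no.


Check if "adbe" is a subsequence of "adcbcbbdbe"
Greedy scan:
  Position 0 ('a'): matches sub[0] = 'a'
  Position 1 ('d'): matches sub[1] = 'd'
  Position 2 ('c'): no match needed
  Position 3 ('b'): matches sub[2] = 'b'
  Position 4 ('c'): no match needed
  Position 5 ('b'): no match needed
  Position 6 ('b'): no match needed
  Position 7 ('d'): no match needed
  Position 8 ('b'): no match needed
  Position 9 ('e'): matches sub[3] = 'e'
All 4 characters matched => is a subsequence

1


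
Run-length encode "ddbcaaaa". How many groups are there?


Input: ddbcaaaa
Scanning for consecutive runs:
  Group 1: 'd' x 2 (positions 0-1)
  Group 2: 'b' x 1 (positions 2-2)
  Group 3: 'c' x 1 (positions 3-3)
  Group 4: 'a' x 4 (positions 4-7)
Total groups: 4

4


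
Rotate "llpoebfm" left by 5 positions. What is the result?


Input: "llpoebfm", rotate left by 5
First 5 characters: "llpoe"
Remaining characters: "bfm"
Concatenate remaining + first: "bfm" + "llpoe" = "bfmllpoe"

bfmllpoe


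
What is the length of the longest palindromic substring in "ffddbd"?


Input: "ffddbd"
Checking substrings for palindromes:
  [3:6] "dbd" (len 3) => palindrome
  [0:2] "ff" (len 2) => palindrome
  [2:4] "dd" (len 2) => palindrome
Longest palindromic substring: "dbd" with length 3

3


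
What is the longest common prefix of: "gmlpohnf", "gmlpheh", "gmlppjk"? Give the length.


Words: gmlpohnf, gmlpheh, gmlppjk
  Position 0: all 'g' => match
  Position 1: all 'm' => match
  Position 2: all 'l' => match
  Position 3: all 'p' => match
  Position 4: ('o', 'h', 'p') => mismatch, stop
LCP = "gmlp" (length 4)

4


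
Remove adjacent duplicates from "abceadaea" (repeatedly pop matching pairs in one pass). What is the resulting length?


Input: abceadaea
Stack-based adjacent duplicate removal:
  Read 'a': push. Stack: a
  Read 'b': push. Stack: ab
  Read 'c': push. Stack: abc
  Read 'e': push. Stack: abce
  Read 'a': push. Stack: abcea
  Read 'd': push. Stack: abcead
  Read 'a': push. Stack: abceada
  Read 'e': push. Stack: abceadae
  Read 'a': push. Stack: abceadaea
Final stack: "abceadaea" (length 9)

9


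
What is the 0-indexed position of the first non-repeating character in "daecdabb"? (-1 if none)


Input: daecdabb
Character frequencies:
  'a': 2
  'b': 2
  'c': 1
  'd': 2
  'e': 1
Scanning left to right for freq == 1:
  Position 0 ('d'): freq=2, skip
  Position 1 ('a'): freq=2, skip
  Position 2 ('e'): unique! => answer = 2

2


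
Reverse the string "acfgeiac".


Input: acfgeiac
Reading characters right to left:
  Position 7: 'c'
  Position 6: 'a'
  Position 5: 'i'
  Position 4: 'e'
  Position 3: 'g'
  Position 2: 'f'
  Position 1: 'c'
  Position 0: 'a'
Reversed: caiegfca

caiegfca


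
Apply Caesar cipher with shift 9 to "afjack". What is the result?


Caesar cipher: shift "afjack" by 9
  'a' (pos 0) + 9 = pos 9 = 'j'
  'f' (pos 5) + 9 = pos 14 = 'o'
  'j' (pos 9) + 9 = pos 18 = 's'
  'a' (pos 0) + 9 = pos 9 = 'j'
  'c' (pos 2) + 9 = pos 11 = 'l'
  'k' (pos 10) + 9 = pos 19 = 't'
Result: josjlt

josjlt


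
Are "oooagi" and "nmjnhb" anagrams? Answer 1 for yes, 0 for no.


Strings: "oooagi", "nmjnhb"
Sorted first:  agiooo
Sorted second: bhjmnn
Differ at position 0: 'a' vs 'b' => not anagrams

0


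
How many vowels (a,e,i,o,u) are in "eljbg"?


Input: eljbg
Checking each character:
  'e' at position 0: vowel (running total: 1)
  'l' at position 1: consonant
  'j' at position 2: consonant
  'b' at position 3: consonant
  'g' at position 4: consonant
Total vowels: 1

1


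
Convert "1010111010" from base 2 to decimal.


Input: "1010111010" in base 2
Positional expansion:
  Digit '1' (value 1) x 2^9 = 512
  Digit '0' (value 0) x 2^8 = 0
  Digit '1' (value 1) x 2^7 = 128
  Digit '0' (value 0) x 2^6 = 0
  Digit '1' (value 1) x 2^5 = 32
  Digit '1' (value 1) x 2^4 = 16
  Digit '1' (value 1) x 2^3 = 8
  Digit '0' (value 0) x 2^2 = 0
  Digit '1' (value 1) x 2^1 = 2
  Digit '0' (value 0) x 2^0 = 0
Sum = 698

698


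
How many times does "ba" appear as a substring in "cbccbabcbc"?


Searching for "ba" in "cbccbabcbc"
Scanning each position:
  Position 0: "cb" => no
  Position 1: "bc" => no
  Position 2: "cc" => no
  Position 3: "cb" => no
  Position 4: "ba" => MATCH
  Position 5: "ab" => no
  Position 6: "bc" => no
  Position 7: "cb" => no
  Position 8: "bc" => no
Total occurrences: 1

1


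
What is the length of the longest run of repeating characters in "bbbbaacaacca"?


Input: "bbbbaacaacca"
Scanning for longest run:
  Position 1 ('b'): continues run of 'b', length=2
  Position 2 ('b'): continues run of 'b', length=3
  Position 3 ('b'): continues run of 'b', length=4
  Position 4 ('a'): new char, reset run to 1
  Position 5 ('a'): continues run of 'a', length=2
  Position 6 ('c'): new char, reset run to 1
  Position 7 ('a'): new char, reset run to 1
  Position 8 ('a'): continues run of 'a', length=2
  Position 9 ('c'): new char, reset run to 1
  Position 10 ('c'): continues run of 'c', length=2
  Position 11 ('a'): new char, reset run to 1
Longest run: 'b' with length 4

4


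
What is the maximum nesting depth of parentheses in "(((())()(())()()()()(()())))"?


Input: "(((())()(())()()()()(()())))"
Tracking depth:
  Position 0 '(': depth becomes 1
  Position 1 '(': depth becomes 2
  Position 2 '(': depth becomes 3
  Position 3 '(': depth becomes 4
  Position 4 ')': depth becomes 3
  Position 5 ')': depth becomes 2
  Position 6 '(': depth becomes 3
  Position 7 ')': depth becomes 2
  Position 8 '(': depth becomes 3
  Position 9 '(': depth becomes 4
  Position 10 ')': depth becomes 3
  Position 11 ')': depth becomes 2
  Position 12 '(': depth becomes 3
  Position 13 ')': depth becomes 2
  Position 14 '(': depth becomes 3
  Position 15 ')': depth becomes 2
  Position 16 '(': depth becomes 3
  Position 17 ')': depth becomes 2
  Position 18 '(': depth becomes 3
  Position 19 ')': depth becomes 2
  Position 20 '(': depth becomes 3
  Position 21 '(': depth becomes 4
  Position 22 ')': depth becomes 3
  Position 23 '(': depth becomes 4
  Position 24 ')': depth becomes 3
  Position 25 ')': depth becomes 2
  Position 26 ')': depth becomes 1
  Position 27 ')': depth becomes 0
Maximum depth reached: 4

4


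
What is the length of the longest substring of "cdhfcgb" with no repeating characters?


Input: "cdhfcgb"
Sliding window (track last position of each char):
  Position 0 ('c'): window [0,0] length 1 -- new best
  Position 1 ('d'): window [0,1] length 2 -- new best
  Position 2 ('h'): window [0,2] length 3 -- new best
  Position 3 ('f'): window [0,3] length 4 -- new best
  Position 4 ('c'): repeat (last at 0), move window start to 1
  Position 4 ('c'): window [1,4] length 4
  Position 5 ('g'): window [1,5] length 5 -- new best
  Position 6 ('b'): window [1,6] length 6 -- new best
Longest substring with no repeats: "dhfcgb" with length 6

6
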